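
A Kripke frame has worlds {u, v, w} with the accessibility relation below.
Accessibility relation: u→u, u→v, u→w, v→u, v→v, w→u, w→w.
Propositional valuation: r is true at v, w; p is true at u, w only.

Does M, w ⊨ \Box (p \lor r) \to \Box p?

Yes

At w: \Box (p \lor r) is true, \Box p is true, so \Box (p \lor r) \to \Box p is true.
  At w: \Box (p \lor r) requires p \lor r at every successor {u, w}.
    At u: p \lor r is true.
    At w: p \lor r is true.
  So \Box (p \lor r) is true at w.
  At w: \Box p requires p at every successor {u, w}.
    At u: p is true.
    At w: p is true.
  So \Box p is true at w.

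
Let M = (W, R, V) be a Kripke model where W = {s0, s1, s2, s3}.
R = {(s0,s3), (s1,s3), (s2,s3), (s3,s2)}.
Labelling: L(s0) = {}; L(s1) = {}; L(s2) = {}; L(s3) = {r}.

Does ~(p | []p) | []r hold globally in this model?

Yes

Let φ = ~(p | []p) | []r. Evaluate φ at each world:
  s0 (successors {s3}): φ is true.
  s1 (successors {s3}): φ is true.
  s2 (successors {s3}): φ is true.
  s3 (successors {s2}): φ is true.
For instance, at s2:
  At s2: ~(p | []p) is true, []r is true, so ~(p | []p) | []r is true.
    At s2: p | []p is false, so ~(p | []p) is true.
      At s2: p is false, []p is false, so p | []p is false.
    At s2: []r requires r at every successor {s3}.
      At s3: r is true.
    So []r is true at s2.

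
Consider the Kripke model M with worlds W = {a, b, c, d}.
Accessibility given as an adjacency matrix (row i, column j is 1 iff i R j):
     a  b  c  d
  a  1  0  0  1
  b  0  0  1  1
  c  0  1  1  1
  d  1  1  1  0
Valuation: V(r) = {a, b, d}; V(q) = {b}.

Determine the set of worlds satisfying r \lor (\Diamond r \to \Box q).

a, b, d

Let φ = r \lor (\Diamond r \to \Box q). Evaluate φ at each world:
  a (successors {a, d}): φ is true.
  b (successors {c, d}): φ is true.
  c (successors {b, c, d}): φ is false.
  d (successors {a, b, c}): φ is true.
For instance, at d:
  At d: r is true, \Diamond r \to \Box q is false, so r \lor (\Diamond r \to \Box q) is true.
    At d: \Diamond r is true, \Box q is false, so \Diamond r \to \Box q is false.
      At d: \Diamond r requires r at some successor in {a, b, c}.
        r holds at a, so \Diamond r is true at d.
      At d: \Box q requires q at every successor {a, b, c}.
        q fails at a, so \Box q is false at d.
Satisfying worlds: {a, b, d}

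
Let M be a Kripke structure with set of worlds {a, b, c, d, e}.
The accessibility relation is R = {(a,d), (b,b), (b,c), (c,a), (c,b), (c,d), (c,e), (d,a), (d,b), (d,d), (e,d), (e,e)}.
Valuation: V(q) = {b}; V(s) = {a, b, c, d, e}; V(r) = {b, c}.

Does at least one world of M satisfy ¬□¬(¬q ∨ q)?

Let φ = ¬□¬(¬q ∨ q). Evaluate φ at each world:
  a (successors {d}): φ is true.
  b (successors {b, c}): φ is true.
  c (successors {a, b, d, e}): φ is true.
  d (successors {a, b, d}): φ is true.
  e (successors {d, e}): φ is true.
Detail at a (witness):
  At a: □¬(¬q ∨ q) is false, so ¬□¬(¬q ∨ q) is true.
    At a: □¬(¬q ∨ q) requires ¬(¬q ∨ q) at every successor {d}.
      ¬(¬q ∨ q) fails at d, so □¬(¬q ∨ q) is false at a.

Yes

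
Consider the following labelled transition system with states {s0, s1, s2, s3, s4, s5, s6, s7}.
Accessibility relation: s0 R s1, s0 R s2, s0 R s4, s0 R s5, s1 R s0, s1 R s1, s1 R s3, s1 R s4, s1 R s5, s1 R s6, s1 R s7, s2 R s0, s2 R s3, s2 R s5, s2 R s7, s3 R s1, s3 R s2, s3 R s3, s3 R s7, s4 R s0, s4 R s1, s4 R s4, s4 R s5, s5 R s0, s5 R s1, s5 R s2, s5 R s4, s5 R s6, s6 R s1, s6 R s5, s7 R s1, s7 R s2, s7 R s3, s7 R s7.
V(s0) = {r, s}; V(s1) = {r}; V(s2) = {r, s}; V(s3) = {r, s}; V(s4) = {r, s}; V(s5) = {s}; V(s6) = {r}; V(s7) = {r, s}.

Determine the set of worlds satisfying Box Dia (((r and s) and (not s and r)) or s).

Recall that Box ψ holds at a world iff ψ holds at every accessible world, and Dia ψ holds iff ψ holds at some accessible world.
Let φ = Box Dia (((r and s) and (not s and r)) or s). Evaluate φ at each world:
  s0 (successors {s1, s2, s4, s5}): φ is true.
  s1 (successors {s0, s1, s3, s4, s5, s6, s7}): φ is true.
  s2 (successors {s0, s3, s5, s7}): φ is true.
  s3 (successors {s1, s2, s3, s7}): φ is true.
  s4 (successors {s0, s1, s4, s5}): φ is true.
  s5 (successors {s0, s1, s2, s4, s6}): φ is true.
  s6 (successors {s1, s5}): φ is true.
  s7 (successors {s1, s2, s3, s7}): φ is true.
For instance, at s6:
  At s6: Box Dia (((r and s) and (not s and r)) or s) requires Dia (((r and s) and (not s and r)) or s) at every successor {s1, s5}.
      At s1: Dia (((r and s) and (not s and r)) or s) requires ((r and s) and (not s and r)) or s at some successor in {s0, s1, s3, s4, s5, s6, s7}.
        ((r and s) and (not s and r)) or s holds at s0, so Dia (((r and s) and (not s and r)) or s) is true at s1.
      At s5: Dia (((r and s) and (not s and r)) or s) requires ((r and s) and (not s and r)) or s at some successor in {s0, s1, s2, s4, s6}.
        ((r and s) and (not s and r)) or s holds at s0, so Dia (((r and s) and (not s and r)) or s) is true at s5.
  So Box Dia (((r and s) and (not s and r)) or s) is true at s6.
Satisfying worlds: {s0, s1, s2, s3, s4, s5, s6, s7}

s0, s1, s2, s3, s4, s5, s6, s7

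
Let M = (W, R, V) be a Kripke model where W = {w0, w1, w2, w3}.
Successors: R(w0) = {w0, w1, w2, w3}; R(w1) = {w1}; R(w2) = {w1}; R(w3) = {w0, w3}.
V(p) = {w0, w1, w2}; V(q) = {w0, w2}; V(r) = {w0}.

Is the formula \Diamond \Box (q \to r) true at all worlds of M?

Let φ = \Diamond \Box (q \to r). Evaluate φ at each world:
  w0 (successors {w0, w1, w2, w3}): φ is true.
  w1 (successors {w1}): φ is true.
  w2 (successors {w1}): φ is true.
  w3 (successors {w0, w3}): φ is true.
For instance, at w2:
  At w2: \Diamond \Box (q \to r) requires \Box (q \to r) at some successor in {w1}.
    \Box (q \to r) holds at w1, so \Diamond \Box (q \to r) is true at w2.
      At w1: \Box (q \to r) requires q \to r at every successor {w1}.
        At w1: q \to r is true.
      So \Box (q \to r) is true at w1.

Yes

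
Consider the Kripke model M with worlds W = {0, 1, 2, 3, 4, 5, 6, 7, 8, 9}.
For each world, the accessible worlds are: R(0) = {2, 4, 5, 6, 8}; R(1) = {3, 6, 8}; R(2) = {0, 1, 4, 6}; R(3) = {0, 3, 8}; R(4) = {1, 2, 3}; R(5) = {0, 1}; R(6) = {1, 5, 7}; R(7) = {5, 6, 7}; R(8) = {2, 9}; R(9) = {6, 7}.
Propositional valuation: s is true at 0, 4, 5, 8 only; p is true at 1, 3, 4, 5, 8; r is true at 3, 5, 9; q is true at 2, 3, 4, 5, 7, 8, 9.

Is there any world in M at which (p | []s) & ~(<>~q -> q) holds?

Yes

Recall that []ψ holds at a world iff ψ holds at every accessible world, and <>ψ holds iff ψ holds at some accessible world.
Let φ = (p | []s) & ~(<>~q -> q). Evaluate φ at each world:
  0 (successors {2, 4, 5, 6, 8}): φ is false.
  1 (successors {3, 6, 8}): φ is true.
  2 (successors {0, 1, 4, 6}): φ is false.
  3 (successors {0, 3, 8}): φ is false.
  4 (successors {1, 2, 3}): φ is false.
  5 (successors {0, 1}): φ is false.
  6 (successors {1, 5, 7}): φ is false.
  7 (successors {5, 6, 7}): φ is false.
  8 (successors {2, 9}): φ is false.
  9 (successors {6, 7}): φ is false.
Detail at 1 (witness):
  At 1: p | []s is true, ~(<>~q -> q) is true, so (p | []s) & ~(<>~q -> q) is true.
    At 1: p is true, []s is false, so p | []s is true.
      At 1: []s requires s at every successor {3, 6, 8}.
        s fails at 3, so []s is false at 1.
    At 1: <>~q -> q is false, so ~(<>~q -> q) is true.
      At 1: <>~q is true, q is false, so <>~q -> q is false.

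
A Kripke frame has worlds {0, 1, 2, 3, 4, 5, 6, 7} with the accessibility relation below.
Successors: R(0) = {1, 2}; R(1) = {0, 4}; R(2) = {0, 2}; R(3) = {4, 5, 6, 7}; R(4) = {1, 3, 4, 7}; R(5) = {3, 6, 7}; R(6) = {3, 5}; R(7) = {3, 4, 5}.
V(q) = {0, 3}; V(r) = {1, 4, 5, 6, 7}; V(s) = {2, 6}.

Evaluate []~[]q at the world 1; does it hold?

Yes

At 1: []~[]q requires ~[]q at every successor {0, 4}.
    At 0: []q is false, so ~[]q is true.
      At 0: []q requires q at every successor {1, 2}.
        q fails at 1, so []q is false at 0.
    At 4: []q is false, so ~[]q is true.
      At 4: []q requires q at every successor {1, 3, 4, 7}.
        q fails at 1, so []q is false at 4.
So []~[]q is true at 1.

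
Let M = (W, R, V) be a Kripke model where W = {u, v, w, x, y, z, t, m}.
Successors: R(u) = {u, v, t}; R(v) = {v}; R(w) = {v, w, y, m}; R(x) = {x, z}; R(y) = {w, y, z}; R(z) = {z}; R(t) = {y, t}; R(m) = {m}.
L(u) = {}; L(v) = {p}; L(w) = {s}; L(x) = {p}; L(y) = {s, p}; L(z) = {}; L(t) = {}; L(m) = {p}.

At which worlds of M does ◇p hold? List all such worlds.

Recall that ◇ψ holds at a world iff ψ holds at some accessible world.
Let φ = ◇p. Evaluate φ at each world:
  u (successors {u, v, t}): φ is true.
  v (successors {v}): φ is true.
  w (successors {v, w, y, m}): φ is true.
  x (successors {x, z}): φ is true.
  y (successors {w, y, z}): φ is true.
  z (successors {z}): φ is false.
  t (successors {y, t}): φ is true.
  m (successors {m}): φ is true.
For instance, at v:
  At v: ◇p requires p at some successor in {v}.
    p holds at v, so ◇p is true at v.
Satisfying worlds: {u, v, w, x, y, t, m}

u, v, w, x, y, t, m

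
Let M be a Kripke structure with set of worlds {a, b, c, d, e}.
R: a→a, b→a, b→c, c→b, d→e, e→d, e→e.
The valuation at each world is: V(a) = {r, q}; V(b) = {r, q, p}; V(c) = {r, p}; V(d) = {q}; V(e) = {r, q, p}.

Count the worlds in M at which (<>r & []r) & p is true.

2

Let φ = (<>r & []r) & p. Evaluate φ at each world:
  a (successors {a}): φ is false.
  b (successors {a, c}): φ is true.
  c (successors {b}): φ is true.
  d (successors {e}): φ is false.
  e (successors {d, e}): φ is false.
For instance, at d:
  At d: <>r & []r is true, p is false, so (<>r & []r) & p is false.
    At d: <>r is true, []r is true, so <>r & []r is true.
      At d: <>r requires r at some successor in {e}.
        r holds at e, so <>r is true at d.
      At d: []r requires r at every successor {e}.
        At e: r is true.
      So []r is true at d.
Satisfying worlds: {b, c}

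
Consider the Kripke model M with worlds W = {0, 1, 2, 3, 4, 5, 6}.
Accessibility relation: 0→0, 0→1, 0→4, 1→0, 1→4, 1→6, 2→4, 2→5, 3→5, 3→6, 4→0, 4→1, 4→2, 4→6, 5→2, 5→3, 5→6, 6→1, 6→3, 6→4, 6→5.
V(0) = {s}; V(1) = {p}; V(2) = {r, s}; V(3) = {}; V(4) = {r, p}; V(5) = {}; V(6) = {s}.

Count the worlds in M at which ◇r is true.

6

Let φ = ◇r. Evaluate φ at each world:
  0 (successors {0, 1, 4}): φ is true.
  1 (successors {0, 4, 6}): φ is true.
  2 (successors {4, 5}): φ is true.
  3 (successors {5, 6}): φ is false.
  4 (successors {0, 1, 2, 6}): φ is true.
  5 (successors {2, 3, 6}): φ is true.
  6 (successors {1, 3, 4, 5}): φ is true.
For instance, at 5:
  At 5: ◇r requires r at some successor in {2, 3, 6}.
    r holds at 2, so ◇r is true at 5.
Satisfying worlds: {0, 1, 2, 4, 5, 6}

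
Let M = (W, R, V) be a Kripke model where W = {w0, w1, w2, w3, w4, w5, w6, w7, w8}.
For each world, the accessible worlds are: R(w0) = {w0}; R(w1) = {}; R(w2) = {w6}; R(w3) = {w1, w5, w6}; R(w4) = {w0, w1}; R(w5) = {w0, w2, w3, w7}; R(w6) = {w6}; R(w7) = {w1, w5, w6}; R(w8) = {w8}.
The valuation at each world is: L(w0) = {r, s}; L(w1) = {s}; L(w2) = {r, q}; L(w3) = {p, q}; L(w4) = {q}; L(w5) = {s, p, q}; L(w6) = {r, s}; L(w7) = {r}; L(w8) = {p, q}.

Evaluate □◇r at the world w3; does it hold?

At w3: □◇r requires ◇r at every successor {w1, w5, w6}.
  ◇r fails at w1, so □◇r is false at w3.
    At w1: no accessible worlds, so ◇r is false.

No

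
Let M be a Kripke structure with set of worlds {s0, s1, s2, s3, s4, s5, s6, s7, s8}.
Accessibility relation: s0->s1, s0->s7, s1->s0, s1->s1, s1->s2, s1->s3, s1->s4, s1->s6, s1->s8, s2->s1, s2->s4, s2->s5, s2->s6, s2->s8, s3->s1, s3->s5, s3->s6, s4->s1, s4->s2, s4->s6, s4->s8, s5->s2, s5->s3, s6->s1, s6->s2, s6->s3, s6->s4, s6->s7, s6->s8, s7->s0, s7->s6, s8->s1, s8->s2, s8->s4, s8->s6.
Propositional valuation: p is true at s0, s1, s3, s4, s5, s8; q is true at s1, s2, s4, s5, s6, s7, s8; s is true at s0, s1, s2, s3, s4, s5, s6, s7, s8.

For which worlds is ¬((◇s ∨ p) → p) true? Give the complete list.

Let φ = ¬((◇s ∨ p) → p). Evaluate φ at each world:
  s0 (successors {s1, s7}): φ is false.
  s1 (successors {s0, s1, s2, s3, s4, s6, s8}): φ is false.
  s2 (successors {s1, s4, s5, s6, s8}): φ is true.
  s3 (successors {s1, s5, s6}): φ is false.
  s4 (successors {s1, s2, s6, s8}): φ is false.
  s5 (successors {s2, s3}): φ is false.
  s6 (successors {s1, s2, s3, s4, s7, s8}): φ is true.
  s7 (successors {s0, s6}): φ is true.
  s8 (successors {s1, s2, s4, s6}): φ is false.
For instance, at s0:
  At s0: (◇s ∨ p) → p is true, so ¬((◇s ∨ p) → p) is false.
    At s0: ◇s ∨ p is true, p is true, so (◇s ∨ p) → p is true.
      At s0: ◇s is true, p is true, so ◇s ∨ p is true.
Satisfying worlds: {s2, s6, s7}

s2, s6, s7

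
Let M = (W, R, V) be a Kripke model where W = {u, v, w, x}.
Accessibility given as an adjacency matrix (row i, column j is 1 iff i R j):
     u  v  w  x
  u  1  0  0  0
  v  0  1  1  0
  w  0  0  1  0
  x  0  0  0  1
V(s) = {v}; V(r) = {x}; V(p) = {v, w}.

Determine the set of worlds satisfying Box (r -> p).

Let φ = Box (r -> p). Evaluate φ at each world:
  u (successors {u}): φ is true.
  v (successors {v, w}): φ is true.
  w (successors {w}): φ is true.
  x (successors {x}): φ is false.
For instance, at w:
  At w: Box (r -> p) requires r -> p at every successor {w}.
    At w: r -> p is true.
  So Box (r -> p) is true at w.
Satisfying worlds: {u, v, w}

u, v, w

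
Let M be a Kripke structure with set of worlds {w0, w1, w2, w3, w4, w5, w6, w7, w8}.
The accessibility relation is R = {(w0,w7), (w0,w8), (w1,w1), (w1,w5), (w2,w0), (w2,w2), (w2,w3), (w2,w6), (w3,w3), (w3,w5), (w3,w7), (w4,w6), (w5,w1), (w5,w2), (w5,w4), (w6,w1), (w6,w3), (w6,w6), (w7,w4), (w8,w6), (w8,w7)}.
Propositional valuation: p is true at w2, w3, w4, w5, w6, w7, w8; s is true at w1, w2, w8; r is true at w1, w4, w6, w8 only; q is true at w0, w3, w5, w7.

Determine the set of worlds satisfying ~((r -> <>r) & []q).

Let φ = ~((r -> <>r) & []q). Evaluate φ at each world:
  w0 (successors {w7, w8}): φ is true.
  w1 (successors {w1, w5}): φ is true.
  w2 (successors {w0, w2, w3, w6}): φ is true.
  w3 (successors {w3, w5, w7}): φ is false.
  w4 (successors {w6}): φ is true.
  w5 (successors {w1, w2, w4}): φ is true.
  w6 (successors {w1, w3, w6}): φ is true.
  w7 (successors {w4}): φ is true.
  w8 (successors {w6, w7}): φ is true.
For instance, at w0:
  At w0: (r -> <>r) & []q is false, so ~((r -> <>r) & []q) is true.
    At w0: r -> <>r is true, []q is false, so (r -> <>r) & []q is false.
      At w0: r is false, <>r is true, so r -> <>r is true.
      At w0: []q requires q at every successor {w7, w8}.
        q fails at w8, so []q is false at w0.
Satisfying worlds: {w0, w1, w2, w4, w5, w6, w7, w8}

w0, w1, w2, w4, w5, w6, w7, w8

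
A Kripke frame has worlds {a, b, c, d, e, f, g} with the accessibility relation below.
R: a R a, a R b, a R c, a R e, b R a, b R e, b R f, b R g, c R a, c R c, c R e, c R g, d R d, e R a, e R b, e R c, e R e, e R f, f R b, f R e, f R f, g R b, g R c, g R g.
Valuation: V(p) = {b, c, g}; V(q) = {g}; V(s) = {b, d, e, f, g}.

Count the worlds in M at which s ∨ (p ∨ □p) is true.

Let φ = s ∨ (p ∨ □p). Evaluate φ at each world:
  a (successors {a, b, c, e}): φ is false.
  b (successors {a, e, f, g}): φ is true.
  c (successors {a, c, e, g}): φ is true.
  d (successors {d}): φ is true.
  e (successors {a, b, c, e, f}): φ is true.
  f (successors {b, e, f}): φ is true.
  g (successors {b, c, g}): φ is true.
For instance, at a:
  At a: s is false, p ∨ □p is false, so s ∨ (p ∨ □p) is false.
    At a: p is false, □p is false, so p ∨ □p is false.
      At a: □p requires p at every successor {a, b, c, e}.
        p fails at a, so □p is false at a.
Satisfying worlds: {b, c, d, e, f, g}

6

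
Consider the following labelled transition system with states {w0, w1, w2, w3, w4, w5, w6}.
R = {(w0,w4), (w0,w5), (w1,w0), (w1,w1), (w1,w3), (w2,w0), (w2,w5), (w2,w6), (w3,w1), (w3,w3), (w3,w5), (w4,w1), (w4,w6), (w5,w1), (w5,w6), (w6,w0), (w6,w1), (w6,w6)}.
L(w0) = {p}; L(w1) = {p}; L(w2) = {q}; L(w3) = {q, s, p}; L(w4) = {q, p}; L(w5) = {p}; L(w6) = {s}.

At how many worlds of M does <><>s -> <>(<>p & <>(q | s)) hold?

7

Let φ = <><>s -> <>(<>p & <>(q | s)). Evaluate φ at each world:
  w0 (successors {w4, w5}): φ is true.
  w1 (successors {w0, w1, w3}): φ is true.
  w2 (successors {w0, w5, w6}): φ is true.
  w3 (successors {w1, w3, w5}): φ is true.
  w4 (successors {w1, w6}): φ is true.
  w5 (successors {w1, w6}): φ is true.
  w6 (successors {w0, w1, w6}): φ is true.
For instance, at w1:
  At w1: <><>s is true, <>(<>p & <>(q | s)) is true, so <><>s -> <>(<>p & <>(q | s)) is true.
    At w1: <><>s requires <>s at some successor in {w0, w1, w3}.
      <>s holds at w1, so <><>s is true at w1.
    At w1: <>(<>p & <>(q | s)) requires <>p & <>(q | s) at some successor in {w0, w1, w3}.
      <>p & <>(q | s) holds at w0, so <>(<>p & <>(q | s)) is true at w1.
Satisfying worlds: {w0, w1, w2, w3, w4, w5, w6}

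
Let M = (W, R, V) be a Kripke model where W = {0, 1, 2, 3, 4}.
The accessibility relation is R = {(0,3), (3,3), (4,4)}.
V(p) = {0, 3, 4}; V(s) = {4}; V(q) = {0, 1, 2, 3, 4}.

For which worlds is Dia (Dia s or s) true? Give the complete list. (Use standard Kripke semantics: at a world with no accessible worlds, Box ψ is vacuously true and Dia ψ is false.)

Let φ = Dia (Dia s or s). Evaluate φ at each world:
  0 (successors {3}): φ is false.
  1 (successors ∅): φ is false.
  2 (successors ∅): φ is false.
  3 (successors {3}): φ is false.
  4 (successors {4}): φ is true.
For instance, at 3:
  At 3: Dia (Dia s or s) requires Dia s or s at some successor in {3}.
    At 3: Dia s or s is false.
  So Dia (Dia s or s) is false at 3.
Satisfying worlds: {4}

4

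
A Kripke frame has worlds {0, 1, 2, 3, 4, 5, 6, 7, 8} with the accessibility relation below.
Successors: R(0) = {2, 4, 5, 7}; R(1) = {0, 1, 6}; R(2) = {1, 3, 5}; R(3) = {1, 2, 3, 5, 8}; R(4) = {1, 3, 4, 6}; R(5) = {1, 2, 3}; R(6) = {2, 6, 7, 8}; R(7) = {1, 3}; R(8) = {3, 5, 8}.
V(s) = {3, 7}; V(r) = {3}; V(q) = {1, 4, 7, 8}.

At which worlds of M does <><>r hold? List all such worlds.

Let φ = <><>r. Evaluate φ at each world:
  0 (successors {2, 4, 5, 7}): φ is true.
  1 (successors {0, 1, 6}): φ is false.
  2 (successors {1, 3, 5}): φ is true.
  3 (successors {1, 2, 3, 5, 8}): φ is true.
  4 (successors {1, 3, 4, 6}): φ is true.
  5 (successors {1, 2, 3}): φ is true.
  6 (successors {2, 6, 7, 8}): φ is true.
  7 (successors {1, 3}): φ is true.
  8 (successors {3, 5, 8}): φ is true.
For instance, at 3:
  At 3: <><>r requires <>r at some successor in {1, 2, 3, 5, 8}.
    <>r holds at 2, so <><>r is true at 3.
      At 2: <>r requires r at some successor in {1, 3, 5}.
        r holds at 3, so <>r is true at 2.
Satisfying worlds: {0, 2, 3, 4, 5, 6, 7, 8}

0, 2, 3, 4, 5, 6, 7, 8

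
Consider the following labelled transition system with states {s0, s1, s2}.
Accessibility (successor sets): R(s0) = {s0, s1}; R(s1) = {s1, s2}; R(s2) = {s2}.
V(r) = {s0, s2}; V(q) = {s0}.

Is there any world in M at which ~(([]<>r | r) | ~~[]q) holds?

Let φ = ~(([]<>r | r) | ~~[]q). Evaluate φ at each world:
  s0 (successors {s0, s1}): φ is false.
  s1 (successors {s1, s2}): φ is false.
  s2 (successors {s2}): φ is false.
For instance, at s0:
  At s0: ([]<>r | r) | ~~[]q is true, so ~(([]<>r | r) | ~~[]q) is false.
    At s0: []<>r | r is true, ~~[]q is false, so ([]<>r | r) | ~~[]q is true.
      At s0: []<>r is true, r is true, so []<>r | r is true.
      At s0: ~[]q is true, so ~~[]q is false.

No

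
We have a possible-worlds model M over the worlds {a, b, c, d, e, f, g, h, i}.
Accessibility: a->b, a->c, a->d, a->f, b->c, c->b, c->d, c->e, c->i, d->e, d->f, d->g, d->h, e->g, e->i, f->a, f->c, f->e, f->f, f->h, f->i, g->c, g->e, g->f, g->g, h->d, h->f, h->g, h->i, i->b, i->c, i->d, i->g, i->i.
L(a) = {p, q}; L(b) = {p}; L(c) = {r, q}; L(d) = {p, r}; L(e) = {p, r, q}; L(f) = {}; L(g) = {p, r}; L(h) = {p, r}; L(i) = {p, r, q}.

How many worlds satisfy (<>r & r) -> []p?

Let φ = (<>r & r) -> []p. Evaluate φ at each world:
  a (successors {b, c, d, f}): φ is true.
  b (successors {c}): φ is true.
  c (successors {b, d, e, i}): φ is true.
  d (successors {e, f, g, h}): φ is false.
  e (successors {g, i}): φ is true.
  f (successors {a, c, e, f, h, i}): φ is true.
  g (successors {c, e, f, g}): φ is false.
  h (successors {d, f, g, i}): φ is false.
  i (successors {b, c, d, g, i}): φ is false.
For instance, at f:
  At f: <>r & r is false, []p is false, so (<>r & r) -> []p is true.
    At f: <>r is true, r is false, so <>r & r is false.
      At f: <>r requires r at some successor in {a, c, e, f, h, i}.
        r holds at c, so <>r is true at f.
    At f: []p requires p at every successor {a, c, e, f, h, i}.
      p fails at c, so []p is false at f.
Satisfying worlds: {a, b, c, e, f}

5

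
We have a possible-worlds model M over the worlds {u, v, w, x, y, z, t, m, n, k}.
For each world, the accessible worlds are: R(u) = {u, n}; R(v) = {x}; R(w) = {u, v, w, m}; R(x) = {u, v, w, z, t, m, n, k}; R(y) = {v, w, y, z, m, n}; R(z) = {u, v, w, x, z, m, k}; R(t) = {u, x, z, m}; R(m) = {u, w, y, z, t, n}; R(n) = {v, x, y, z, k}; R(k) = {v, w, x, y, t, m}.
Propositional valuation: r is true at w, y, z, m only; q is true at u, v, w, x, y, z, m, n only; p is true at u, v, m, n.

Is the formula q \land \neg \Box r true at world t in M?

No

Recall that \Box ψ holds at a world iff ψ holds at every accessible world, and \Diamond ψ holds iff ψ holds at some accessible world.
At t: q is false, \neg \Box r is true, so q \land \neg \Box r is false.
  At t: \Box r is false, so \neg \Box r is true.
    At t: \Box r requires r at every successor {u, x, z, m}.
      r fails at u, so \Box r is false at t.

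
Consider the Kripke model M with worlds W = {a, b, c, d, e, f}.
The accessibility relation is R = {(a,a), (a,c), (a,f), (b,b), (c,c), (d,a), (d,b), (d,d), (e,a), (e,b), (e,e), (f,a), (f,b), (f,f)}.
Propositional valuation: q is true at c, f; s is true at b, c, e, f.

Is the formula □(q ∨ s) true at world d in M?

At d: □(q ∨ s) requires q ∨ s at every successor {a, b, d}.
  q ∨ s fails at a, so □(q ∨ s) is false at d.

No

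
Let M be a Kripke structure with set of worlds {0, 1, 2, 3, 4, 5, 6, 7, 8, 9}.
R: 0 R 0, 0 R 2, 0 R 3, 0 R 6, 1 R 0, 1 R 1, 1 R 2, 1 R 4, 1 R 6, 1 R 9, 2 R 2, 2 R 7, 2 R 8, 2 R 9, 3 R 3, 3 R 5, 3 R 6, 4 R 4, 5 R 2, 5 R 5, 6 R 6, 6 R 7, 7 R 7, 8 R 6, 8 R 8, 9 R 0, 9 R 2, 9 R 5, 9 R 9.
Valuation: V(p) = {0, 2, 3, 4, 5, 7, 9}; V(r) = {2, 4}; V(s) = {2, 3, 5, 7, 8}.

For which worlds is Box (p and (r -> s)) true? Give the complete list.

5, 7, 9

Recall that Box ψ holds at a world iff ψ holds at every accessible world, and Dia ψ holds iff ψ holds at some accessible world.
Let φ = Box (p and (r -> s)). Evaluate φ at each world:
  0 (successors {0, 2, 3, 6}): φ is false.
  1 (successors {0, 1, 2, 4, 6, 9}): φ is false.
  2 (successors {2, 7, 8, 9}): φ is false.
  3 (successors {3, 5, 6}): φ is false.
  4 (successors {4}): φ is false.
  5 (successors {2, 5}): φ is true.
  6 (successors {6, 7}): φ is false.
  7 (successors {7}): φ is true.
  8 (successors {6, 8}): φ is false.
  9 (successors {0, 2, 5, 9}): φ is true.
For instance, at 0:
  At 0: Box (p and (r -> s)) requires p and (r -> s) at every successor {0, 2, 3, 6}.
    p and (r -> s) fails at 6, so Box (p and (r -> s)) is false at 0.
Satisfying worlds: {5, 7, 9}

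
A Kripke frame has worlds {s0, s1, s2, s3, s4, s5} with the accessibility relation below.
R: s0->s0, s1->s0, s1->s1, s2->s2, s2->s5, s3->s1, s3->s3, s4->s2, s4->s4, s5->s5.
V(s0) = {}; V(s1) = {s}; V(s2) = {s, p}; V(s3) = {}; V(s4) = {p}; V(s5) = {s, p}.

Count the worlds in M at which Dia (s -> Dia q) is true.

Let φ = Dia (s -> Dia q). Evaluate φ at each world:
  s0 (successors {s0}): φ is true.
  s1 (successors {s0, s1}): φ is true.
  s2 (successors {s2, s5}): φ is false.
  s3 (successors {s1, s3}): φ is true.
  s4 (successors {s2, s4}): φ is true.
  s5 (successors {s5}): φ is false.
For instance, at s4:
  At s4: Dia (s -> Dia q) requires s -> Dia q at some successor in {s2, s4}.
    s -> Dia q holds at s4, so Dia (s -> Dia q) is true at s4.
      At s4: s is false, Dia q is false, so s -> Dia q is true.
Satisfying worlds: {s0, s1, s3, s4}

4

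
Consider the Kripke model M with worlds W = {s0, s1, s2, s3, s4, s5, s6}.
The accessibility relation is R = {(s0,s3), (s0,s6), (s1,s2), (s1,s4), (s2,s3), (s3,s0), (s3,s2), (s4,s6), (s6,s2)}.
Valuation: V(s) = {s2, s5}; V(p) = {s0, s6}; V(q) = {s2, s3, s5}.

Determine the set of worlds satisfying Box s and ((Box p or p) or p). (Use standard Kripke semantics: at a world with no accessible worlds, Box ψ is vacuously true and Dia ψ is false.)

s5, s6

Recall that Box ψ holds at a world iff ψ holds at every accessible world, and Dia ψ holds iff ψ holds at some accessible world.
Let φ = Box s and ((Box p or p) or p). Evaluate φ at each world:
  s0 (successors {s3, s6}): φ is false.
  s1 (successors {s2, s4}): φ is false.
  s2 (successors {s3}): φ is false.
  s3 (successors {s0, s2}): φ is false.
  s4 (successors {s6}): φ is false.
  s5 (successors ∅): φ is true.
  s6 (successors {s2}): φ is true.
For instance, at s1:
  At s1: Box s is false, (Box p or p) or p is false, so Box s and ((Box p or p) or p) is false.
    At s1: Box s requires s at every successor {s2, s4}.
      s fails at s4, so Box s is false at s1.
    At s1: Box p or p is false, p is false, so (Box p or p) or p is false.
      At s1: Box p is false, p is false, so Box p or p is false.
Satisfying worlds: {s5, s6}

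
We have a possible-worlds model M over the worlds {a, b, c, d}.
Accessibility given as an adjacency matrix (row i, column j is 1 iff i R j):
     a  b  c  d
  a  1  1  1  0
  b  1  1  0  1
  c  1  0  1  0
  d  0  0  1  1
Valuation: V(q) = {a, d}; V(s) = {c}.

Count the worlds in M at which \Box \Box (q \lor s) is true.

Let φ = \Box \Box (q \lor s). Evaluate φ at each world:
  a (successors {a, b, c}): φ is false.
  b (successors {a, b, d}): φ is false.
  c (successors {a, c}): φ is false.
  d (successors {c, d}): φ is true.
For instance, at c:
  At c: \Box \Box (q \lor s) requires \Box (q \lor s) at every successor {a, c}.
    \Box (q \lor s) fails at a, so \Box \Box (q \lor s) is false at c.
      At a: \Box (q \lor s) requires q \lor s at every successor {a, b, c}.
        q \lor s fails at b, so \Box (q \lor s) is false at a.
Satisfying worlds: {d}

1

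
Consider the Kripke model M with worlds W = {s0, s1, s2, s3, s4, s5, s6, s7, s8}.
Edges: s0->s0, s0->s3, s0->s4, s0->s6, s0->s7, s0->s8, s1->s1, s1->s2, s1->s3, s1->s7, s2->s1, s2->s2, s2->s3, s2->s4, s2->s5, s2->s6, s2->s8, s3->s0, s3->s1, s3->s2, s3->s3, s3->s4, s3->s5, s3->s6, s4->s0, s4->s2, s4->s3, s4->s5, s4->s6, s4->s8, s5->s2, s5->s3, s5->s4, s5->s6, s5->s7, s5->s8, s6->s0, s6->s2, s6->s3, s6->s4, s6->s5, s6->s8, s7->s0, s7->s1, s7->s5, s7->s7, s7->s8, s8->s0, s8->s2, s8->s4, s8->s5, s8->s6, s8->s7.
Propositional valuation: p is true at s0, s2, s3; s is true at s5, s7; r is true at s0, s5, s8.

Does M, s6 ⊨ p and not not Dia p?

No

At s6: p is false, not not Dia p is true, so p and not not Dia p is false.
  At s6: not Dia p is false, so not not Dia p is true.
    At s6: Dia p is true, so not Dia p is false.
      At s6: Dia p requires p at some successor in {s0, s2, s3, s4, s5, s8}.
        p holds at s0, so Dia p is true at s6.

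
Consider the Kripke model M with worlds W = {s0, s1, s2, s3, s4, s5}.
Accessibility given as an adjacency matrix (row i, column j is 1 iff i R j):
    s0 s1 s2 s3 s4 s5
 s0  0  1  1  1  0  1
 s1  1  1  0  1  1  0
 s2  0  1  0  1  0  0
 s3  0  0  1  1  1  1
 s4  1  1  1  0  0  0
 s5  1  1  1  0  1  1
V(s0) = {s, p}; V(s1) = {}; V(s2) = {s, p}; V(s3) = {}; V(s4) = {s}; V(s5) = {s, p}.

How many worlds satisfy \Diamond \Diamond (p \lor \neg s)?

6

Let φ = \Diamond \Diamond (p \lor \neg s). Evaluate φ at each world:
  s0 (successors {s1, s2, s3, s5}): φ is true.
  s1 (successors {s0, s1, s3, s4}): φ is true.
  s2 (successors {s1, s3}): φ is true.
  s3 (successors {s2, s3, s4, s5}): φ is true.
  s4 (successors {s0, s1, s2}): φ is true.
  s5 (successors {s0, s1, s2, s4, s5}): φ is true.
For instance, at s4:
  At s4: \Diamond \Diamond (p \lor \neg s) requires \Diamond (p \lor \neg s) at some successor in {s0, s1, s2}.
    \Diamond (p \lor \neg s) holds at s0, so \Diamond \Diamond (p \lor \neg s) is true at s4.
      At s0: \Diamond (p \lor \neg s) requires p \lor \neg s at some successor in {s1, s2, s3, s5}.
        p \lor \neg s holds at s1, so \Diamond (p \lor \neg s) is true at s0.
Satisfying worlds: {s0, s1, s2, s3, s4, s5}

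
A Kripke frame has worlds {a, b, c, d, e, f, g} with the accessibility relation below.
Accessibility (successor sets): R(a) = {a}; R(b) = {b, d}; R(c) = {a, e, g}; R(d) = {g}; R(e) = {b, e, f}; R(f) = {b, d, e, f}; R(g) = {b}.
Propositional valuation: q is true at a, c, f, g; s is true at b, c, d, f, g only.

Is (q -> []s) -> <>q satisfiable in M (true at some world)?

Recall that []ψ holds at a world iff ψ holds at every accessible world, and <>ψ holds iff ψ holds at some accessible world.
Let φ = (q -> []s) -> <>q. Evaluate φ at each world:
  a (successors {a}): φ is true.
  b (successors {b, d}): φ is false.
  c (successors {a, e, g}): φ is true.
  d (successors {g}): φ is true.
  e (successors {b, e, f}): φ is true.
  f (successors {b, d, e, f}): φ is true.
  g (successors {b}): φ is false.
Detail at a (witness):
  At a: q -> []s is false, <>q is true, so (q -> []s) -> <>q is true.
    At a: q is true, []s is false, so q -> []s is false.
      At a: []s requires s at every successor {a}.
        s fails at a, so []s is false at a.
    At a: <>q requires q at some successor in {a}.
      q holds at a, so <>q is true at a.

Yes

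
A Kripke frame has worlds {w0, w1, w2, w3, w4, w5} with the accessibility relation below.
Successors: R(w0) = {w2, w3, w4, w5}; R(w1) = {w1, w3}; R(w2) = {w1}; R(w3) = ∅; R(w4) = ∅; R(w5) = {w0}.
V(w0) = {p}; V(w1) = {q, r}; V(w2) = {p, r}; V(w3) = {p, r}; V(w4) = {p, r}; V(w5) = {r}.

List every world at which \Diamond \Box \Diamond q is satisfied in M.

w0, w1

Let φ = \Diamond \Box \Diamond q. Evaluate φ at each world:
  w0 (successors {w2, w3, w4, w5}): φ is true.
  w1 (successors {w1, w3}): φ is true.
  w2 (successors {w1}): φ is false.
  w3 (successors ∅): φ is false.
  w4 (successors ∅): φ is false.
  w5 (successors {w0}): φ is false.
For instance, at w5:
  At w5: \Diamond \Box \Diamond q requires \Box \Diamond q at some successor in {w0}.
    At w0: \Box \Diamond q is false.
  So \Diamond \Box \Diamond q is false at w5.
Satisfying worlds: {w0, w1}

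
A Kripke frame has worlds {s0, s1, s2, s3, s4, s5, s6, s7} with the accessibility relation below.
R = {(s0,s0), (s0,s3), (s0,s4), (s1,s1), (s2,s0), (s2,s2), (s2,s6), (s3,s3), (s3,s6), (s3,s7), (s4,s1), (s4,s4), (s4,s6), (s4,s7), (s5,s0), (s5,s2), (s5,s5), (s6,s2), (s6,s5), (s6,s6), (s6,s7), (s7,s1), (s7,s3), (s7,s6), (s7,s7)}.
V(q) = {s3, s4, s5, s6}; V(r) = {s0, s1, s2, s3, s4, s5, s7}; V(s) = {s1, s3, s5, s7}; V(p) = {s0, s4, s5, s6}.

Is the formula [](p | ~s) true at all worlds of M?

No

Let φ = [](p | ~s). Evaluate φ at each world:
  s0 (successors {s0, s3, s4}): φ is false.
  s1 (successors {s1}): φ is false.
  s2 (successors {s0, s2, s6}): φ is true.
  s3 (successors {s3, s6, s7}): φ is false.
  s4 (successors {s1, s4, s6, s7}): φ is false.
  s5 (successors {s0, s2, s5}): φ is true.
  s6 (successors {s2, s5, s6, s7}): φ is false.
  s7 (successors {s1, s3, s6, s7}): φ is false.
Detail at s0 (counterexample):
  At s0: [](p | ~s) requires p | ~s at every successor {s0, s3, s4}.
    p | ~s fails at s3, so [](p | ~s) is false at s0.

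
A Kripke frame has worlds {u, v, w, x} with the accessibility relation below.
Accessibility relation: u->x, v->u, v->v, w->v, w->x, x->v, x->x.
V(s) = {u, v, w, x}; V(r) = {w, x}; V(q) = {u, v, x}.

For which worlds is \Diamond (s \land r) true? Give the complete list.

Let φ = \Diamond (s \land r). Evaluate φ at each world:
  u (successors {x}): φ is true.
  v (successors {u, v}): φ is false.
  w (successors {v, x}): φ is true.
  x (successors {v, x}): φ is true.
For instance, at w:
  At w: \Diamond (s \land r) requires s \land r at some successor in {v, x}.
    s \land r holds at x, so \Diamond (s \land r) is true at w.
Satisfying worlds: {u, w, x}

u, w, x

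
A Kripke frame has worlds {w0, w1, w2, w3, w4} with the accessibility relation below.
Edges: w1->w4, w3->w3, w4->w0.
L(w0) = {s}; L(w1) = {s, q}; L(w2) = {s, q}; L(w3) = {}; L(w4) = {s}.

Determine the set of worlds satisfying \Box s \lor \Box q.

Let φ = \Box s \lor \Box q. Evaluate φ at each world:
  w0 (successors ∅): φ is true.
  w1 (successors {w4}): φ is true.
  w2 (successors ∅): φ is true.
  w3 (successors {w3}): φ is false.
  w4 (successors {w0}): φ is true.
For instance, at w4:
  At w4: \Box s is true, \Box q is false, so \Box s \lor \Box q is true.
    At w4: \Box s requires s at every successor {w0}.
      At w0: s is true.
    So \Box s is true at w4.
    At w4: \Box q requires q at every successor {w0}.
      q fails at w0, so \Box q is false at w4.
Satisfying worlds: {w0, w1, w2, w4}

w0, w1, w2, w4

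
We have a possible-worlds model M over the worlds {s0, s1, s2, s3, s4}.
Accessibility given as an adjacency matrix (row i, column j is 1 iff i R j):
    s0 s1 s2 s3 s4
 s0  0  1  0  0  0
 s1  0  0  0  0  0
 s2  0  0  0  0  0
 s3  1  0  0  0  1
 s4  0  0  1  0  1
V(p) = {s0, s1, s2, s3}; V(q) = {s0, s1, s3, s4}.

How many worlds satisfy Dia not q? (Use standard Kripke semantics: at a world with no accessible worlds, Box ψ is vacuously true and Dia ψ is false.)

1

Let φ = Dia not q. Evaluate φ at each world:
  s0 (successors {s1}): φ is false.
  s1 (successors ∅): φ is false.
  s2 (successors ∅): φ is false.
  s3 (successors {s0, s4}): φ is false.
  s4 (successors {s2, s4}): φ is true.
For instance, at s4:
  At s4: Dia not q requires not q at some successor in {s2, s4}.
    not q holds at s2, so Dia not q is true at s4.
Satisfying worlds: {s4}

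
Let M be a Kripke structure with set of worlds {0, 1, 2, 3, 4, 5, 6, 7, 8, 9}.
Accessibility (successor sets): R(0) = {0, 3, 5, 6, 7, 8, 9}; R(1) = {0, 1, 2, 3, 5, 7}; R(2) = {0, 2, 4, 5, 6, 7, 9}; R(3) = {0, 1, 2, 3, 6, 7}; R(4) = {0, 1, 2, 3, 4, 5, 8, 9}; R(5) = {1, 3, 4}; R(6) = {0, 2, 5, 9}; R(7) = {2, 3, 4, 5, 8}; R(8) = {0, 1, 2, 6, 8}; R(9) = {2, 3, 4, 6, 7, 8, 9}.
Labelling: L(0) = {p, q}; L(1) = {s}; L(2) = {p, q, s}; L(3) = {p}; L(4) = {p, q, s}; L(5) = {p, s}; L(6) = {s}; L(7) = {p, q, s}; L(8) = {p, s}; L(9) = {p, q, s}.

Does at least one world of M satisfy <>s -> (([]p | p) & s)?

Yes

Recall that []ψ holds at a world iff ψ holds at every accessible world, and <>ψ holds iff ψ holds at some accessible world.
Let φ = <>s -> (([]p | p) & s). Evaluate φ at each world:
  0 (successors {0, 3, 5, 6, 7, 8, 9}): φ is false.
  1 (successors {0, 1, 2, 3, 5, 7}): φ is false.
  2 (successors {0, 2, 4, 5, 6, 7, 9}): φ is true.
  3 (successors {0, 1, 2, 3, 6, 7}): φ is false.
  4 (successors {0, 1, 2, 3, 4, 5, 8, 9}): φ is true.
  5 (successors {1, 3, 4}): φ is true.
  6 (successors {0, 2, 5, 9}): φ is true.
  7 (successors {2, 3, 4, 5, 8}): φ is true.
  8 (successors {0, 1, 2, 6, 8}): φ is true.
  9 (successors {2, 3, 4, 6, 7, 8, 9}): φ is true.
Detail at 2 (witness):
  At 2: <>s is true, ([]p | p) & s is true, so <>s -> (([]p | p) & s) is true.
    At 2: <>s requires s at some successor in {0, 2, 4, 5, 6, 7, 9}.
      s holds at 2, so <>s is true at 2.
    At 2: []p | p is true, s is true, so ([]p | p) & s is true.
      At 2: []p is false, p is true, so []p | p is true.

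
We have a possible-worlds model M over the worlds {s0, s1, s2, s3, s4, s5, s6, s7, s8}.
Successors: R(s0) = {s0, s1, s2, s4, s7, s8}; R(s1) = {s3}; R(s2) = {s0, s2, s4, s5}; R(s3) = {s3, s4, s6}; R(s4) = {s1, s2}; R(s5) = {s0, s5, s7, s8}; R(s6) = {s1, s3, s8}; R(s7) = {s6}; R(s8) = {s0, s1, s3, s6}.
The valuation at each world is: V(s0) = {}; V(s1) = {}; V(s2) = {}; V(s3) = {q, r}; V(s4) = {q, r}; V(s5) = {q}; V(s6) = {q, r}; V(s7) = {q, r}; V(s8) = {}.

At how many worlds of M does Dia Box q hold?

Recall that Box ψ holds at a world iff ψ holds at every accessible world, and Dia ψ holds iff ψ holds at some accessible world.
Let φ = Dia Box q. Evaluate φ at each world:
  s0 (successors {s0, s1, s2, s4, s7, s8}): φ is true.
  s1 (successors {s3}): φ is true.
  s2 (successors {s0, s2, s4, s5}): φ is false.
  s3 (successors {s3, s4, s6}): φ is true.
  s4 (successors {s1, s2}): φ is true.
  s5 (successors {s0, s5, s7, s8}): φ is true.
  s6 (successors {s1, s3, s8}): φ is true.
  s7 (successors {s6}): φ is false.
  s8 (successors {s0, s1, s3, s6}): φ is true.
For instance, at s5:
  At s5: Dia Box q requires Box q at some successor in {s0, s5, s7, s8}.
    Box q holds at s7, so Dia Box q is true at s5.
      At s7: Box q requires q at every successor {s6}.
        At s6: q is true.
      So Box q is true at s7.
Satisfying worlds: {s0, s1, s3, s4, s5, s6, s8}

7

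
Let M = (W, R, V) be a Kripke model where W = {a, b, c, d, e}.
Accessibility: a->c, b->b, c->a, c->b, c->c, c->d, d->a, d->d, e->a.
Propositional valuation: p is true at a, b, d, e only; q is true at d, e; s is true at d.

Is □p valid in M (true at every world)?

No

Let φ = □p. Evaluate φ at each world:
  a (successors {c}): φ is false.
  b (successors {b}): φ is true.
  c (successors {a, b, c, d}): φ is false.
  d (successors {a, d}): φ is true.
  e (successors {a}): φ is true.
Detail at a (counterexample):
  At a: □p requires p at every successor {c}.
    p fails at c, so □p is false at a.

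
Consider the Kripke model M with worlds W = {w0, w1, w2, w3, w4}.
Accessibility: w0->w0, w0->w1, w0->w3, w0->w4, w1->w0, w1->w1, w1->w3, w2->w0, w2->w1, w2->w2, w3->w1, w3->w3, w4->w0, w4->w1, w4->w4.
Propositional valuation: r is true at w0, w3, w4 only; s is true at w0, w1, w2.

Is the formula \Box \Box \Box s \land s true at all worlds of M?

No

Recall that \Box ψ holds at a world iff ψ holds at every accessible world, and \Diamond ψ holds iff ψ holds at some accessible world.
Let φ = \Box \Box \Box s \land s. Evaluate φ at each world:
  w0 (successors {w0, w1, w3, w4}): φ is false.
  w1 (successors {w0, w1, w3}): φ is false.
  w2 (successors {w0, w1, w2}): φ is false.
  w3 (successors {w1, w3}): φ is false.
  w4 (successors {w0, w1, w4}): φ is false.
Detail at w0 (counterexample):
  At w0: \Box \Box \Box s is false, s is true, so \Box \Box \Box s \land s is false.
    At w0: \Box \Box \Box s requires \Box \Box s at every successor {w0, w1, w3, w4}.
      \Box \Box s fails at w0, so \Box \Box \Box s is false at w0.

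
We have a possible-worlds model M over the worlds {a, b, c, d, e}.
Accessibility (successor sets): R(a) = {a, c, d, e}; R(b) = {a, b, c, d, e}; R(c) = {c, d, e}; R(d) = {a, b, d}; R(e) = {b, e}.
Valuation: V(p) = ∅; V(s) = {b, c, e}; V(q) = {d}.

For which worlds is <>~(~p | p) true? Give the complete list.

Let φ = <>~(~p | p). Evaluate φ at each world:
  a (successors {a, c, d, e}): φ is false.
  b (successors {a, b, c, d, e}): φ is false.
  c (successors {c, d, e}): φ is false.
  d (successors {a, b, d}): φ is false.
  e (successors {b, e}): φ is false.
For instance, at b:
  At b: <>~(~p | p) requires ~(~p | p) at some successor in {a, b, c, d, e}.
    At a: ~(~p | p) is false.
    At b: ~(~p | p) is false.
    At c: ~(~p | p) is false.
    At d: ~(~p | p) is false.
    At e: ~(~p | p) is false.
  So <>~(~p | p) is false at b.
Satisfying worlds: none.

none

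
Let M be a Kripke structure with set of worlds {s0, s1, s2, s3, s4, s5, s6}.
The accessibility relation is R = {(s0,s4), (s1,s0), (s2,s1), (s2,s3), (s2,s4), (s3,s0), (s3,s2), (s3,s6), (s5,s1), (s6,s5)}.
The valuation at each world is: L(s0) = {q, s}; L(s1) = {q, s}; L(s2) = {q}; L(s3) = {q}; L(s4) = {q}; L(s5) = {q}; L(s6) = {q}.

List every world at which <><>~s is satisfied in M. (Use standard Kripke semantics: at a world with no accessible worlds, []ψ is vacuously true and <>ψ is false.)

Let φ = <><>~s. Evaluate φ at each world:
  s0 (successors {s4}): φ is false.
  s1 (successors {s0}): φ is true.
  s2 (successors {s1, s3, s4}): φ is true.
  s3 (successors {s0, s2, s6}): φ is true.
  s4 (successors ∅): φ is false.
  s5 (successors {s1}): φ is false.
  s6 (successors {s5}): φ is false.
For instance, at s0:
  At s0: <><>~s requires <>~s at some successor in {s4}.
    At s4: <>~s is false.
  So <><>~s is false at s0.
Satisfying worlds: {s1, s2, s3}

s1, s2, s3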